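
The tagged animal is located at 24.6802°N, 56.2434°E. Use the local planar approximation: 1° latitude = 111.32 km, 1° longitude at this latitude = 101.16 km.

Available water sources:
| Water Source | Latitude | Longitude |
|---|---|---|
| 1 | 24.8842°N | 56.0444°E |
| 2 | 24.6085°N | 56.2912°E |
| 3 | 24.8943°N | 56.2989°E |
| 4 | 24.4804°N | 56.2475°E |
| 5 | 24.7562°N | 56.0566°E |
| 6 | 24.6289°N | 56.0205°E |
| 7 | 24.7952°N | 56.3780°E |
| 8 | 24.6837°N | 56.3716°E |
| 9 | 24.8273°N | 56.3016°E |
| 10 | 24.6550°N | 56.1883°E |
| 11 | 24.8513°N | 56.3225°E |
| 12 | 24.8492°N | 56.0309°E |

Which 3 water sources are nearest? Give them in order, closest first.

Distances from 24.6802°N, 56.2434°E:
1: 30.3474 km
2: 9.3321 km
3: 24.4860 km
4: 22.2456 km
5: 20.7042 km
6: 23.2605 km
7: 18.6892 km
8: 12.9746 km
9: 17.4014 km
10: 6.2400 km
11: 20.6594 km
12: 28.5663 km
Sorted: 10 (6.2400 km) < 2 (9.3321 km) < 8 (12.9746 km) < 9 (17.4014 km) < 7 (18.6892 km) < …

10, 2, 8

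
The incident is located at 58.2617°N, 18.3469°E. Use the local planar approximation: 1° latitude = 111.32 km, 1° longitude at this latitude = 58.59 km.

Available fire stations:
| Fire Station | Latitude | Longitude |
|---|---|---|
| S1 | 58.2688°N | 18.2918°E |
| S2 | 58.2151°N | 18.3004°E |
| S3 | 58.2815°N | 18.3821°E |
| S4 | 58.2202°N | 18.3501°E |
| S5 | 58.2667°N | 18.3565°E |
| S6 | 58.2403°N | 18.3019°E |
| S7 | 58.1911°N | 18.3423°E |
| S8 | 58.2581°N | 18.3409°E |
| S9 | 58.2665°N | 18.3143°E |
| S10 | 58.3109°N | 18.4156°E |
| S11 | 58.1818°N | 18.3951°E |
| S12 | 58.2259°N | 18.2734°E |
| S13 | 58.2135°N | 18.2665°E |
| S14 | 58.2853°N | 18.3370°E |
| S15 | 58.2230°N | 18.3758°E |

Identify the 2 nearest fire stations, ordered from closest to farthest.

S8, S5

Distances from 58.2617°N, 18.3469°E:
S1: 3.3237 km
S2: 5.8594 km
S3: 3.0185 km
S4: 4.6236 km
S5: 0.7913 km
S6: 3.5534 km
S7: 7.8638 km
S8: 0.5331 km
S9: 1.9834 km
S10: 6.7970 km
S11: 9.3320 km
S12: 5.8675 km
S13: 7.1400 km
S14: 2.6904 km
S15: 4.6289 km
Sorted: S8 (0.5331 km) < S5 (0.7913 km) < S9 (1.9834 km) < S14 (2.6904 km) < …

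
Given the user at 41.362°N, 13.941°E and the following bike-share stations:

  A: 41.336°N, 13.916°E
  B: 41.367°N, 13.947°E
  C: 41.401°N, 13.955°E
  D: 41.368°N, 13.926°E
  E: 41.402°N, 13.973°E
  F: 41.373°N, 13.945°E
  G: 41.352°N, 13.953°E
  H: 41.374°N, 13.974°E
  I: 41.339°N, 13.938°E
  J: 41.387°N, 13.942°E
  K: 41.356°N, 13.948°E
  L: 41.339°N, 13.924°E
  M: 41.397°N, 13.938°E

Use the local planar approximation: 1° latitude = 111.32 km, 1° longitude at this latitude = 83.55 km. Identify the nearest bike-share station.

Distances from 41.362°N, 13.941°E:
A: 3.569 km
B: 0.749 km
C: 4.496 km
D: 1.420 km
E: 5.194 km
F: 1.269 km
G: 1.498 km
H: 3.064 km
I: 2.573 km
J: 2.784 km
K: 0.888 km
L: 2.928 km
M: 3.904 km
Minimum: B at 0.749 km.

B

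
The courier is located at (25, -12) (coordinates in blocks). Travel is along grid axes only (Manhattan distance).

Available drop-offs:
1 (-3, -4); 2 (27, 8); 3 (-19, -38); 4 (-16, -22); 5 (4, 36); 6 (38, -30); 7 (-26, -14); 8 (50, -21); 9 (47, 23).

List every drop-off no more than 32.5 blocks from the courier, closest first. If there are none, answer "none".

Distances from (25, -12):
1: 36 blocks
2: 22 blocks
3: 70 blocks
4: 51 blocks
5: 69 blocks
6: 31 blocks
7: 53 blocks
8: 34 blocks
9: 57 blocks
Threshold 32.5 blocks: 2 (22 blocks), 6 (31 blocks) are within range.

2, 6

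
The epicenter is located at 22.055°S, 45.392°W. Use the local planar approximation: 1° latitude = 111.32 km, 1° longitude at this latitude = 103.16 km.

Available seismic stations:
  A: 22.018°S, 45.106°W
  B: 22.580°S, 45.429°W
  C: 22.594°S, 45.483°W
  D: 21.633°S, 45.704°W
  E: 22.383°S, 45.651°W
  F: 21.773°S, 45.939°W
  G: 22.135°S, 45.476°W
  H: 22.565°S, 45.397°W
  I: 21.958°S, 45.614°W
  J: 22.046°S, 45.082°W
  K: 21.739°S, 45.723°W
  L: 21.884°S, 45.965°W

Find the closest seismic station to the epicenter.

G

Distances from 22.055°S, 45.392°W:
A: 29.790 km
B: 58.568 km
C: 60.731 km
D: 56.945 km
E: 45.245 km
F: 64.573 km
G: 12.426 km
H: 56.776 km
I: 25.320 km
J: 31.995 km
K: 49.024 km
L: 62.100 km
Minimum: G at 12.426 km.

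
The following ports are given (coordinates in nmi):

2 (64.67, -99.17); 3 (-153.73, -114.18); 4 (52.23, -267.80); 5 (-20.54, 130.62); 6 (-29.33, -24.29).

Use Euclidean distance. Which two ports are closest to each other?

2 and 6

Pairwise distances:
2–3: √((-218.40)² + (-15.01)²) = √(47698.5600 + 225.3001) = 218.92 nmi
2–4: √((-12.44)² + (-168.63)²) = √(154.7536 + 28436.0769) = 169.09 nmi
2–5: √((-85.21)² + (229.79)²) = √(7260.7441 + 52803.4441) = 245.08 nmi
2–6: √((-94.00)² + (74.88)²) = √(8836.0000 + 5607.0144) = 120.18 nmi
3–4: √((205.96)² + (-153.62)²) = √(42419.5216 + 23599.1044) = 256.94 nmi
3–5: √((133.19)² + (244.80)²) = √(17739.5761 + 59927.0400) = 278.69 nmi
3–6: √((124.40)² + (89.89)²) = √(15475.3600 + 8080.2121) = 153.48 nmi
4–5: √((-72.77)² + (398.42)²) = √(5295.4729 + 158738.4964) = 405.01 nmi
4–6: √((-81.56)² + (243.51)²) = √(6652.0336 + 59297.1201) = 256.81 nmi
5–6: √((-8.79)² + (-154.91)²) = √(77.2641 + 23997.1081) = 155.16 nmi
Closest pair: 2–6 at 120.18 nmi.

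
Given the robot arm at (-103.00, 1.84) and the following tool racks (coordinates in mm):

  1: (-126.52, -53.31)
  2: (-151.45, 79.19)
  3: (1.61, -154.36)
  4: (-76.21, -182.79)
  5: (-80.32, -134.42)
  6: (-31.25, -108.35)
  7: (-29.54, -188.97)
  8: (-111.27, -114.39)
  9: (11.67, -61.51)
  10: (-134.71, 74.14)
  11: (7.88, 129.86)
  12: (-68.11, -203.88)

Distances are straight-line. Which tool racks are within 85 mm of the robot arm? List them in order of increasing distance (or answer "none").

1, 10

Distances from (-103.00, 1.84):
1: √((-23.52)² + (-55.15)²) = √(553.1904 + 3041.5225) = 59.96 mm
2: √((-48.45)² + (77.35)²) = √(2347.4025 + 5983.0225) = 91.27 mm
3: √((104.61)² + (-156.20)²) = √(10943.2521 + 24398.4400) = 187.99 mm
4: √((26.79)² + (-184.63)²) = √(717.7041 + 34088.2369) = 186.56 mm
5: √((22.68)² + (-136.26)²) = √(514.3824 + 18566.7876) = 138.13 mm
6: √((71.75)² + (-110.19)²) = √(5148.0625 + 12141.8361) = 131.49 mm
7: √((73.46)² + (-190.81)²) = √(5396.3716 + 36408.4561) = 204.46 mm
8: √((-8.27)² + (-116.23)²) = √(68.3929 + 13509.4129) = 116.52 mm
9: √((114.67)² + (-63.35)²) = √(13149.2089 + 4013.2225) = 131.01 mm
10: √((-31.71)² + (72.30)²) = √(1005.5241 + 5227.2900) = 78.95 mm
11: √((110.88)² + (128.02)²) = √(12294.3744 + 16389.1204) = 169.36 mm
12: √((34.89)² + (-205.72)²) = √(1217.3121 + 42320.7184) = 208.66 mm
Threshold 85 mm: 1 (59.96 mm), 10 (78.95 mm) are within range.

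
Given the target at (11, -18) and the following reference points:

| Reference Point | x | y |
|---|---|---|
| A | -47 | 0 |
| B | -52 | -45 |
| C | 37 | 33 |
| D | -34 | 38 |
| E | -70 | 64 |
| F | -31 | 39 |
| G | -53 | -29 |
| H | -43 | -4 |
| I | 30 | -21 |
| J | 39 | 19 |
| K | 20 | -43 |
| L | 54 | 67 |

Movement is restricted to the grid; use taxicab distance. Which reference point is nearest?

I

Distances from (11, -18):
A: |-58| + |18| = 58 + 18 = 76
B: |-63| + |-27| = 63 + 27 = 90
C: |26| + |51| = 26 + 51 = 77
D: |-45| + |56| = 45 + 56 = 101
E: |-81| + |82| = 81 + 82 = 163
F: |-42| + |57| = 42 + 57 = 99
G: |-64| + |-11| = 64 + 11 = 75
H: |-54| + |14| = 54 + 14 = 68
I: |19| + |-3| = 19 + 3 = 22
J: |28| + |37| = 28 + 37 = 65
K: |9| + |-25| = 9 + 25 = 34
L: |43| + |85| = 43 + 85 = 128
Minimum: I at 22.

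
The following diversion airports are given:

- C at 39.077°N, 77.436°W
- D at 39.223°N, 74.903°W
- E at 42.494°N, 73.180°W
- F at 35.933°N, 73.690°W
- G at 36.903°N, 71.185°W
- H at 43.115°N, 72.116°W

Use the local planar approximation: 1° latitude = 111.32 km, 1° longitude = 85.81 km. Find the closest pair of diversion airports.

E and H

Pairwise distances:
E–H: 114.520 km
C–D: 217.964 km
F–G: 240.551 km
D–F: 380.747 km
D–E: 393.000 km
D–G: 410.472 km
C–F: 475.205 km
D–H: 494.880 km
C–E: 527.319 km
C–G: 588.466 km
C–H: 640.672 km
E–G: 645.504 km
G–H: 696.119 km
E–F: 731.680 km
F–H: 810.829 km
Closest pair: E–H at 114.520 km.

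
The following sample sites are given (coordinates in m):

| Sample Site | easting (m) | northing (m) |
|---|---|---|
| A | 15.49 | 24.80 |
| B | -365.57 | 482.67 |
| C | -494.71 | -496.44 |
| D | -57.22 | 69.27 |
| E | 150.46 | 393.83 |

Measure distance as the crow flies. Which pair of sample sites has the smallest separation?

A and D

Pairwise distances:
A–D: 85.23 m
D–E: 385.32 m
A–E: 392.94 m
B–D: 515.73 m
B–E: 523.62 m
A–B: 595.69 m
C–D: 715.14 m
A–C: 729.38 m
B–C: 987.59 m
C–E: 1099.47 m
Closest pair: A–D at 85.23 m.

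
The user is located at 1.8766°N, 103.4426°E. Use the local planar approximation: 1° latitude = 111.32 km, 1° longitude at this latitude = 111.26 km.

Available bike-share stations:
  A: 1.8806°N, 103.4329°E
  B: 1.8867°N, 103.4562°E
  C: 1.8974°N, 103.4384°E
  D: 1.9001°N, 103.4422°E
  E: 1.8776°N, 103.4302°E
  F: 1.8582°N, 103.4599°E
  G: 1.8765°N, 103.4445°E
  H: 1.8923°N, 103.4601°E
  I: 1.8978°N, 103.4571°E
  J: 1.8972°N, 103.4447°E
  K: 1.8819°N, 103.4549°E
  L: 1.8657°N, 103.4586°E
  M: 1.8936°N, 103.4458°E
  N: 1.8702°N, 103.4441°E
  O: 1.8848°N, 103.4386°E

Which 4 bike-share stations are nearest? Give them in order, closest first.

Distances from 1.8766°N, 103.4426°E:
A: √((0.0040·111.32)² + (-0.0097·111.26)²) = √(0.198274278 + 1.164720125) = 1.1674735 km
B: √((0.0101·111.32)² + (0.0136·111.26)²) = √(1.264122446 + 2.289580554) = 1.8851268 km
C: √((0.0208·111.32)² + (-0.0042·111.26)²) = √(5.361336488 + 0.218361813) = 2.3621385 km
D: √((0.0235·111.32)² + (-0.0004·111.26)²) = √(6.843560640 + 0.001980606) = 2.6163985 km
E: √((0.0010·111.32)² + (-0.0124·111.26)²) = √(0.012392142 + 1.903362381) = 1.3841078 km
F: √((-0.0184·111.32)² + (0.0173·111.26)²) = √(4.195483731 + 3.704847341) = 2.8107528 km
G: √((-0.0001·111.32)² + (0.0019·111.26)²) = √(0.000123921 + 0.044687423) = 0.2116869 km
H: √((0.0157·111.32)² + (0.0175·111.26)²) = √(3.054539180 + 3.791003702) = 2.6163988 km
I: √((0.0212·111.32)² + (0.0145·111.26)²) = √(5.569524480 + 2.602640093) = 2.8586998 km
J: √((0.0206·111.32)² + (0.0021·111.26)²) = √(5.258729549 + 0.054590453) = 2.3050640 km
K: √((0.0053·111.32)² + (0.0123·111.26)²) = √(0.348095280 + 1.872786776) = 1.4902624 km
L: √((-0.0109·111.32)² + (0.0160·111.26)²) = √(1.472310439 + 3.168969626) = 2.1543630 km
M: √((0.0170·111.32)² + (0.0032·111.26)²) = √(3.581329154 + 0.126758785) = 1.9256396 km
N: √((-0.0064·111.32)² + (0.0015·111.26)²) = √(0.507582153 + 0.027852272) = 0.7317338 km
O: √((0.0082·111.32)² + (-0.0040·111.26)²) = √(0.833247655 + 0.198060602) = 1.0155335 km
Sorted: G (0.2116869 km) < N (0.7317338 km) < O (1.0155335 km) < A (1.1674735 km) < E (1.3841078 km) < K (1.4902624 km) < …

G, N, O, A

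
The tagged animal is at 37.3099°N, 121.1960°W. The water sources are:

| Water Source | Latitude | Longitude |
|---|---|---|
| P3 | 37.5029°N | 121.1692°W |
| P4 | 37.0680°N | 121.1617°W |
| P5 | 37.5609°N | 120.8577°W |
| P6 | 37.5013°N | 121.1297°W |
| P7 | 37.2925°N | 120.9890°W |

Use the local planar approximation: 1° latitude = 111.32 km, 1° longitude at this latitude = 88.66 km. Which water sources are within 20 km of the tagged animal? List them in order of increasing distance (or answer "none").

Distances from 37.3099°N, 121.1960°W:
P3: √((0.1930·111.32)² + (0.0268·88.66)²) = √(461.594912 + 5.645794) = 21.6158 km
P4: √((-0.2419·111.32)² + (0.0343·88.66)²) = √(725.133772 + 9.247912) = 27.0995 km
P5: √((0.2510·111.32)² + (0.3383·88.66)²) = √(780.717363 + 899.620720) = 40.9919 km
P6: √((0.1914·111.32)² + (0.0663·88.66)²) = √(453.973249 + 34.552741) = 22.1026 km
P7: √((-0.0174·111.32)² + (0.2070·88.66)²) = √(3.751845 + 336.818661) = 18.4546 km
Threshold 20 km: P7 (18.4546 km) is within range.

P7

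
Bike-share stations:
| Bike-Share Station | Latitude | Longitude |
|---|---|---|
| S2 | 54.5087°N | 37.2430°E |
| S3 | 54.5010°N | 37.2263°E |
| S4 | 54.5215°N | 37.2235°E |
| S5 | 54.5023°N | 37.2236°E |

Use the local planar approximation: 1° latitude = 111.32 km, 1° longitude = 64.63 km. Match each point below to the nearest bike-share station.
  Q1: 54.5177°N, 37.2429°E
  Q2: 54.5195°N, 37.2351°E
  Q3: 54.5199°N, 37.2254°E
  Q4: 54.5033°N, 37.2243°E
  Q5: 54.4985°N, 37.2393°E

Q1→S2; Q2→S4; Q3→S4; Q4→S5; Q5→S3

Q1 at 54.5177°N, 37.2429°E:
  S2: √((-0.0090·111.32)² + (0.0001·64.63)²) = √(1.003764 + 0.000042) = 1.0019 km
  S3: √((-0.0167·111.32)² + (-0.0166·64.63)²) = √(3.456045 + 1.151024) = 2.1464 km
  S4: √((0.0038·111.32)² + (-0.0194·64.63)²) = √(0.178943 + 1.572070) = 1.3233 km
  S5: √((-0.0154·111.32)² + (-0.0193·64.63)²) = √(2.938920 + 1.555904) = 2.1201 km
  → nearest: S2 (1.0019 km)
Q2 at 54.5195°N, 37.2351°E:
  S2: √((-0.0108·111.32)² + (0.0079·64.63)²) = √(1.445419 + 0.260689) = 1.3062 km
  S3: √((-0.0185·111.32)² + (-0.0088·64.63)²) = √(4.241211 + 0.323470) = 2.1365 km
  S4: √((0.0020·111.32)² + (-0.0116·64.63)²) = √(0.049569 + 0.562062) = 0.7821 km
  S5: √((-0.0172·111.32)² + (-0.0115·64.63)²) = √(3.666091 + 0.552413) = 2.0539 km
  → nearest: S4 (0.7821 km)
Q3 at 54.5199°N, 37.2254°E:
  S2: √((-0.0112·111.32)² + (0.0176·64.63)²) = √(1.554470 + 1.293879) = 1.6877 km
  S3: √((-0.0189·111.32)² + (0.0009·64.63)²) = √(4.426597 + 0.003383) = 2.1048 km
  S4: √((0.0016·111.32)² + (-0.0019·64.63)²) = √(0.031724 + 0.015079) = 0.2163 km
  S5: √((-0.0176·111.32)² + (-0.0018·64.63)²) = √(3.838590 + 0.013534) = 1.9627 km
  → nearest: S4 (0.2163 km)
Q4 at 54.5033°N, 37.2243°E:
  S2: √((0.0054·111.32)² + (0.0187·64.63)²) = √(0.361355 + 1.460668) = 1.3498 km
  S3: √((-0.0023·111.32)² + (0.0020·64.63)²) = √(0.065554 + 0.016708) = 0.2868 km
  S4: √((0.0182·111.32)² + (-0.0008·64.63)²) = √(4.104773 + 0.002673) = 2.0267 km
  S5: √((-0.0010·111.32)² + (-0.0007·64.63)²) = √(0.012392 + 0.002047) = 0.1202 km
  → nearest: S5 (0.1202 km)
Q5 at 54.4985°N, 37.2393°E:
  S2: √((0.0102·111.32)² + (0.0037·64.63)²) = √(1.289278 + 0.057184) = 1.1604 km
  S3: √((0.0025·111.32)² + (-0.0130·64.63)²) = √(0.077451 + 0.705919) = 0.8851 km
  S4: √((0.0230·111.32)² + (-0.0158·64.63)²) = √(6.555443 + 1.042755) = 2.7565 km
  S5: √((0.0038·111.32)² + (-0.0157·64.63)²) = √(0.178943 + 1.029598) = 1.0993 km
  → nearest: S3 (0.8851 km)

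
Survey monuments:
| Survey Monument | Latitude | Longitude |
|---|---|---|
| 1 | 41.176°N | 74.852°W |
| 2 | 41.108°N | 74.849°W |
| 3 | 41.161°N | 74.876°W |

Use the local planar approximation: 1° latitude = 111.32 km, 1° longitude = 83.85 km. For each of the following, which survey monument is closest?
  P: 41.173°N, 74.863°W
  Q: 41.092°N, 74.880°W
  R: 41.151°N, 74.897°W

P→1; Q→2; R→3

P at 41.173°N, 74.863°W:
  1: 0.981 km
  2: 7.330 km
  3: 1.724 km
  → nearest: 1 (0.981 km)
Q at 41.092°N, 74.880°W:
  1: 9.641 km
  2: 3.151 km
  3: 7.688 km
  → nearest: 2 (3.151 km)
R at 41.151°N, 74.897°W:
  1: 4.689 km
  2: 6.254 km
  3: 2.083 km
  → nearest: 3 (2.083 km)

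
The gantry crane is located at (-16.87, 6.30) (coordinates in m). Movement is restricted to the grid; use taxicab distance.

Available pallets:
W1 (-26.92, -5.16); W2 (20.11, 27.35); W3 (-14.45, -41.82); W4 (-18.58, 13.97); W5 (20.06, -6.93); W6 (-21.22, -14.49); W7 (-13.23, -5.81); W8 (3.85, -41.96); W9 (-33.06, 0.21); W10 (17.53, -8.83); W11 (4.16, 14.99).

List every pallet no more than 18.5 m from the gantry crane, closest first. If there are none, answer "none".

Distances from (-16.87, 6.30):
W1: |-10.05| + |-11.46| = 10.05 + 11.46 = 21.51 m
W2: |36.98| + |21.05| = 36.98 + 21.05 = 58.03 m
W3: |2.42| + |-48.12| = 2.42 + 48.12 = 50.54 m
W4: |-1.71| + |7.67| = 1.71 + 7.67 = 9.38 m
W5: |36.93| + |-13.23| = 36.93 + 13.23 = 50.16 m
W6: |-4.35| + |-20.79| = 4.35 + 20.79 = 25.14 m
W7: |3.64| + |-12.11| = 3.64 + 12.11 = 15.75 m
W8: |20.72| + |-48.26| = 20.72 + 48.26 = 68.98 m
W9: |-16.19| + |-6.09| = 16.19 + 6.09 = 22.28 m
W10: |34.40| + |-15.13| = 34.40 + 15.13 = 49.53 m
W11: |21.03| + |8.69| = 21.03 + 8.69 = 29.72 m
Threshold 18.5 m: W4 (9.38 m), W7 (15.75 m) are within range.

W4, W7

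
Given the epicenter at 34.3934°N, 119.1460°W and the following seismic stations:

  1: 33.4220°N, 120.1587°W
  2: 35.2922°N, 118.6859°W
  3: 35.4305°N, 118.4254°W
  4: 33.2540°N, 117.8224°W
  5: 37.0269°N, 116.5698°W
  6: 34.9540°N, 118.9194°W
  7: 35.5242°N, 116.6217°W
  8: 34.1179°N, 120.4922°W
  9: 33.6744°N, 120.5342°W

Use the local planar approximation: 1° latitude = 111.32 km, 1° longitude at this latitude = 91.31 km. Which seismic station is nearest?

Distances from 34.3934°N, 119.1460°W:
1: 142.2817 km
2: 108.5167 km
3: 132.8837 km
4: 175.1985 km
5: 375.8696 km
6: 65.7466 km
7: 262.6278 km
8: 126.6896 km
9: 149.9116 km
Minimum: 6 at 65.7466 km.

6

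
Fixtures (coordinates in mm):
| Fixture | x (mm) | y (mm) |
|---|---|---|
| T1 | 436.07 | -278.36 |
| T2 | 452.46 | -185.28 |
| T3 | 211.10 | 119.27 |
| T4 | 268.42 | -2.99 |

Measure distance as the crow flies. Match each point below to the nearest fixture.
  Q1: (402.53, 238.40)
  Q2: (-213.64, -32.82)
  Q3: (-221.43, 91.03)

Q1→T3; Q2→T3; Q3→T3

Q1 at (402.53, 238.40):
  T1: 517.85 mm
  T2: 426.61 mm
  T3: 225.47 mm
  T4: 276.14 mm
  → nearest: T3 (225.47 mm)
Q2 at (-213.64, -32.82):
  T1: 694.56 mm
  T2: 683.33 mm
  T3: 451.15 mm
  T4: 482.98 mm
  → nearest: T3 (451.15 mm)
Q3 at (-221.43, 91.03):
  T1: 754.16 mm
  T2: 728.34 mm
  T3: 433.45 mm
  T4: 498.79 mm
  → nearest: T3 (433.45 mm)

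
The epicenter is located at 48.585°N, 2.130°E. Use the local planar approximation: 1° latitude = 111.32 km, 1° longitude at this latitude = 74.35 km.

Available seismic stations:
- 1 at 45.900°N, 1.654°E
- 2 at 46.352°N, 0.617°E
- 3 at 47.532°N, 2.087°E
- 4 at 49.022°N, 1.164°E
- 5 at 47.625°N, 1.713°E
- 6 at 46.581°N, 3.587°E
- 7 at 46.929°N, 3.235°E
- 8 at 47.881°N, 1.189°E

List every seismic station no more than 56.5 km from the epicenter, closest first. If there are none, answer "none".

none

Distances from 48.585°N, 2.130°E:
1: 300.982 km
2: 272.846 km
3: 117.264 km
4: 86.746 km
5: 111.274 km
6: 247.996 km
7: 201.825 km
8: 105.055 km
Threshold 56.5 km: none within range.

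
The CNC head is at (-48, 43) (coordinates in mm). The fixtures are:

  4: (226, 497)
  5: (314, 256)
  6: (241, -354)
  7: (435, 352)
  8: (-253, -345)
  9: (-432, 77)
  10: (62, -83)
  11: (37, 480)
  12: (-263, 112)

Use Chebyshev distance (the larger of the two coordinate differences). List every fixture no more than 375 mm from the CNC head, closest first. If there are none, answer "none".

Distances from (-48, 43):
4: max(|274|, |454|) = 454 mm
5: max(|362|, |213|) = 362 mm
6: max(|289|, |-397|) = 397 mm
7: max(|483|, |309|) = 483 mm
8: max(|-205|, |-388|) = 388 mm
9: max(|-384|, |34|) = 384 mm
10: max(|110|, |-126|) = 126 mm
11: max(|85|, |437|) = 437 mm
12: max(|-215|, |69|) = 215 mm
Threshold 375 mm: 10 (126 mm), 12 (215 mm), 5 (362 mm) are within range.

10, 12, 5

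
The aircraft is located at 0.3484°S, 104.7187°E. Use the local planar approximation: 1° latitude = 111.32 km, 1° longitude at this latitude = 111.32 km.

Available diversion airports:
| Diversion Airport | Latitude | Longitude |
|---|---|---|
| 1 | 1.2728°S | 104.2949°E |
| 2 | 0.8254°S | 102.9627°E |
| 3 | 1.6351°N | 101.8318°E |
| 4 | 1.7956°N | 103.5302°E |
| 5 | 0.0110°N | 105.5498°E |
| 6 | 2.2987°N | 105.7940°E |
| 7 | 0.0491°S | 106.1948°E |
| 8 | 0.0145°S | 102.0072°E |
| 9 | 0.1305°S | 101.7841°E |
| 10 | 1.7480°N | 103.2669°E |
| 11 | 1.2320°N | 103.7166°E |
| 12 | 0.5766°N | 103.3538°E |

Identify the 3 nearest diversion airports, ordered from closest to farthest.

5, 1, 7

Distances from 0.3484°S, 104.7187°E:
1: √((-0.9244·111.32)² + (-0.4238·111.32)²) = √(10589.276024 + 2225.708580) = 113.2033 km
2: √((-0.4770·111.32)² + (-1.7560·111.32)²) = √(2819.571768 + 38211.617208) = 202.5616 km
3: √((1.9835·111.32)² + (-2.8869·111.32)²) = √(48754.061962 + 103278.489220) = 389.9135 km
4: √((2.1440·111.32)² + (-1.1885·111.32)²) = √(56963.407087 + 17504.300787) = 272.8877 km
5: √((0.3594·111.32)² + (0.8311·111.32)²) = √(1600.672711 + 8559.589946) = 100.7981 km
6: √((2.6471·111.32)² + (1.0753·111.32)²) = √(86833.456993 + 14328.663608) = 318.0599 km
7: √((0.2993·111.32)² + (1.4761·111.32)²) = √(1110.094188 + 27000.882306) = 167.6633 km
8: √((0.3339·111.32)² + (-2.7115·111.32)²) = √(1381.590166 + 91109.909000) = 304.1242 km
9: √((0.2179·111.32)² + (-2.9346·111.32)²) = √(588.384002 + 106719.608098) = 327.5790 km
10: √((2.0964·111.32)² + (-1.4518·111.32)²) = √(54462.139393 + 26119.206530) = 283.8685 km
11: √((1.5804·111.32)² + (-1.0021·111.32)²) = √(30951.409938 + 12444.244047) = 208.3162 km
12: √((0.9250·111.32)² + (-1.3649·111.32)²) = √(10603.026841 + 23085.966592) = 183.5456 km
Sorted: 5 (100.7981 km) < 1 (113.2033 km) < 7 (167.6633 km) < 12 (183.5456 km) < 2 (202.5616 km) < …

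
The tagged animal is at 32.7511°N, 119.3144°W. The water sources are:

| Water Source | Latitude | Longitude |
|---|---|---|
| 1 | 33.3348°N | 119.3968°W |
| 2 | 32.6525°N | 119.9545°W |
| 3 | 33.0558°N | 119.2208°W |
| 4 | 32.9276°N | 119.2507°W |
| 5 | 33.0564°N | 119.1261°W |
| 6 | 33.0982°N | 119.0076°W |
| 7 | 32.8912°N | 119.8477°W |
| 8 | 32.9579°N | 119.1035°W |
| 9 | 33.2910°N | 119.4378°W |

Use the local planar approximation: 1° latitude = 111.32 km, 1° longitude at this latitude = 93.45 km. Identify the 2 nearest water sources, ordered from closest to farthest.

4, 8

Distances from 32.7511°N, 119.3144°W:
1: √((0.5837·111.32)² + (-0.0824·93.45)²) = √(4222.073427 + 59.294312) = 65.4322 km
2: √((-0.0986·111.32)² + (-0.6401·93.45)²) = √(120.475913 + 3578.114763) = 60.8160 km
3: √((0.3047·111.32)² + (0.0936·93.45)²) = √(1150.512400 + 76.508609) = 35.0289 km
4: √((0.1765·111.32)² + (0.0637·93.45)²) = √(386.043118 + 35.435411) = 20.5299 km
5: √((0.3053·111.32)² + (0.1883·93.45)²) = √(1155.047924 + 309.641563) = 38.2713 km
6: √((0.3471·111.32)² + (0.3068·93.45)²) = √(1492.985613 + 821.995277) = 48.1142 km
7: √((0.1401·111.32)² + (-0.5333·93.45)²) = √(243.233095 + 2483.715107) = 52.2202 km
8: √((0.2068·111.32)² + (0.2109·93.45)²) = √(529.965336 + 388.429111) = 30.3050 km
9: √((0.5399·111.32)² + (-0.1234·93.45)²) = √(3612.210496 + 132.980797) = 61.1980 km
Sorted: 4 (20.5299 km) < 8 (30.3050 km) < 3 (35.0289 km) < 5 (38.2713 km) < …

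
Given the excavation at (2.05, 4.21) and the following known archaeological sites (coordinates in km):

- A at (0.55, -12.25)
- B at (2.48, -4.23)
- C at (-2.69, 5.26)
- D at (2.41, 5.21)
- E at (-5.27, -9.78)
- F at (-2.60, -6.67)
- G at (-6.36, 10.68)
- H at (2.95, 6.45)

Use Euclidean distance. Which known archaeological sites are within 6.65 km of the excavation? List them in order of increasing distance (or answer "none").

D, H, C

Distances from (2.05, 4.21):
A: √((-1.50)² + (-16.46)²) = √(2.2500 + 270.9316) = 16.53 km
B: √((0.43)² + (-8.44)²) = √(0.1849 + 71.2336) = 8.45 km
C: √((-4.74)² + (1.05)²) = √(22.4676 + 1.1025) = 4.85 km
D: √((0.36)² + (1.00)²) = √(0.1296 + 1.0000) = 1.06 km
E: √((-7.32)² + (-13.99)²) = √(53.5824 + 195.7201) = 15.79 km
F: √((-4.65)² + (-10.88)²) = √(21.6225 + 118.3744) = 11.83 km
G: √((-8.41)² + (6.47)²) = √(70.7281 + 41.8609) = 10.61 km
H: √((0.90)² + (2.24)²) = √(0.8100 + 5.0176) = 2.41 km
Threshold 6.65 km: D (1.06 km), H (2.41 km), C (4.85 km) are within range.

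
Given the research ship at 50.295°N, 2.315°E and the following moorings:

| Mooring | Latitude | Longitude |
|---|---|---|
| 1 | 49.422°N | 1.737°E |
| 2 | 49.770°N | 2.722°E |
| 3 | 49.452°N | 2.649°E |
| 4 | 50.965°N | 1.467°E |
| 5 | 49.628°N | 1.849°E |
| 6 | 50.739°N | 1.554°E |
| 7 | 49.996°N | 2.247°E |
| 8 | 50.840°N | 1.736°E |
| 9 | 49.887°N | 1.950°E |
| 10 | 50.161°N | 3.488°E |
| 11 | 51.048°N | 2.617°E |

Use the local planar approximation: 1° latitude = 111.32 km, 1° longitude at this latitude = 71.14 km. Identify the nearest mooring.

7

Distances from 50.295°N, 2.315°E:
1: 105.523 km
2: 65.222 km
3: 96.804 km
4: 95.928 km
5: 81.315 km
6: 73.306 km
7: 33.634 km
8: 73.331 km
9: 52.317 km
10: 84.770 km
11: 86.533 km
Minimum: 7 at 33.634 km.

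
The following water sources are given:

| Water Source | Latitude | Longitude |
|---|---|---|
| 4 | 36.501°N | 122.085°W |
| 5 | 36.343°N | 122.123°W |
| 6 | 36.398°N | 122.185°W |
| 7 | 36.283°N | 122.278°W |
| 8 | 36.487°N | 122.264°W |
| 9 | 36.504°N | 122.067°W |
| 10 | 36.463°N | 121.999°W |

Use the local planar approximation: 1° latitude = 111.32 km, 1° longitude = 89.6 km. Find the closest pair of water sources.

Pairwise distances:
4–5: √((-0.158·111.32)² + (-0.038·89.6)²) = √(309.35744 + 11.59266) = 17.915 km
4–6: √((-0.103·111.32)² + (-0.100·89.6)²) = √(131.46824 + 80.28160) = 14.552 km
4–7: √((-0.218·111.32)² + (-0.193·89.6)²) = √(588.92418 + 299.04093) = 29.799 km
4–8: √((-0.014·111.32)² + (-0.179·89.6)²) = √(2.42886 + 257.23027) = 16.114 km
4–9: √((0.003·111.32)² + (0.018·89.6)²) = √(0.11153 + 2.60112) = 1.647 km
4–10: √((-0.038·111.32)² + (0.086·89.6)²) = √(17.89425 + 59.37627) = 8.790 km
5–6: √((0.055·111.32)² + (-0.062·89.6)²) = √(37.48623 + 30.86025) = 8.267 km
5–7: √((-0.060·111.32)² + (-0.155·89.6)²) = √(44.61171 + 192.87654) = 15.411 km
5–8: √((0.144·111.32)² + (-0.141·89.6)²) = √(256.96346 + 159.60785) = 20.410 km
5–9: √((0.161·111.32)² + (0.056·89.6)²) = √(321.21672 + 25.17631) = 18.612 km
5–10: √((0.120·111.32)² + (0.124·89.6)²) = √(178.44685 + 123.44099) = 17.375 km
6–7: √((-0.115·111.32)² + (-0.093·89.6)²) = √(163.88608 + 69.43556) = 15.275 km
6–8: √((0.089·111.32)² + (-0.079·89.6)²) = √(98.15816 + 50.10375) = 12.176 km
6–9: √((0.106·111.32)² + (0.118·89.6)²) = √(139.23811 + 111.78410) = 15.844 km
6–10: √((0.065·111.32)² + (0.186·89.6)²) = √(52.35680 + 277.74222) = 18.169 km
7–8: √((0.204·111.32)² + (0.014·89.6)²) = √(515.71140 + 1.57352) = 22.744 km
7–9: √((0.221·111.32)² + (0.211·89.6)²) = √(605.24463 + 357.42171) = 31.027 km
7–10: √((0.180·111.32)² + (0.279·89.6)²) = √(401.50541 + 624.92000) = 32.038 km
8–9: √((0.017·111.32)² + (0.197·89.6)²) = √(3.58133 + 311.56486) = 17.752 km
8–10: √((-0.024·111.32)² + (0.265·89.6)²) = √(7.13787 + 563.77754) = 23.894 km
9–10: √((-0.041·111.32)² + (0.068·89.6)²) = √(20.83119 + 37.12221) = 7.613 km
Closest pair: 4–9 at 1.647 km.

4 and 9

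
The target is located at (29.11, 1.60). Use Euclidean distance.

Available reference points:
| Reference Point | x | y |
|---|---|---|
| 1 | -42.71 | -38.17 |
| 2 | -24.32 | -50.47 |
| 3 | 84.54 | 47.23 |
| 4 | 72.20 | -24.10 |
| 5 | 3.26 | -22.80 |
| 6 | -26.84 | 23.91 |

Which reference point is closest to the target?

5

Distances from (29.11, 1.60):
1: √((-71.82)² + (-39.77)²) = √(5158.1124 + 1581.6529) = 82.10
2: √((-53.43)² + (-52.07)²) = √(2854.7649 + 2711.2849) = 74.61
3: √((55.43)² + (45.63)²) = √(3072.4849 + 2082.0969) = 71.80
4: √((43.09)² + (-25.70)²) = √(1856.7481 + 660.4900) = 50.17
5: √((-25.85)² + (-24.40)²) = √(668.2225 + 595.3600) = 35.55
6: √((-55.95)² + (22.31)²) = √(3130.4025 + 497.7361) = 60.23
Minimum: 5 at 35.55.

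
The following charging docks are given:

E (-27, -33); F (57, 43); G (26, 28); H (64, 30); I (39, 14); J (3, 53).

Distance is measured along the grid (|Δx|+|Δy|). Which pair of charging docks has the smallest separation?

F and H

Pairwise distances:
E–F: |84| + |76| = 84 + 76 = 160
E–G: |53| + |61| = 53 + 61 = 114
E–H: |91| + |63| = 91 + 63 = 154
E–I: |66| + |47| = 66 + 47 = 113
E–J: |30| + |86| = 30 + 86 = 116
F–G: |-31| + |-15| = 31 + 15 = 46
F–H: |7| + |-13| = 7 + 13 = 20
F–I: |-18| + |-29| = 18 + 29 = 47
F–J: |-54| + |10| = 54 + 10 = 64
G–H: |38| + |2| = 38 + 2 = 40
G–I: |13| + |-14| = 13 + 14 = 27
G–J: |-23| + |25| = 23 + 25 = 48
H–I: |-25| + |-16| = 25 + 16 = 41
H–J: |-61| + |23| = 61 + 23 = 84
I–J: |-36| + |39| = 36 + 39 = 75
Closest pair: F–H at 20.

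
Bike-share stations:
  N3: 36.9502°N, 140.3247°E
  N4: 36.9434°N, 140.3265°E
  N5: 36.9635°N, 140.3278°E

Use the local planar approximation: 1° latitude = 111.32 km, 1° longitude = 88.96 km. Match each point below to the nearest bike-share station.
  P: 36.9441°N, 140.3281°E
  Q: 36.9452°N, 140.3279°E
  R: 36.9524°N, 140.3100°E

P→N4; Q→N4; R→N3

P at 36.9441°N, 140.3281°E:
  N3: 0.7434 km
  N4: 0.1623 km
  N5: 2.1598 km
  → nearest: N4 (0.1623 km)
Q at 36.9452°N, 140.3279°E:
  N3: 0.6252 km
  N4: 0.2359 km
  N5: 2.0372 km
  → nearest: N4 (0.2359 km)
R at 36.9524°N, 140.3100°E:
  N3: 1.3304 km
  N4: 1.7772 km
  N5: 2.0085 km
  → nearest: N3 (1.3304 km)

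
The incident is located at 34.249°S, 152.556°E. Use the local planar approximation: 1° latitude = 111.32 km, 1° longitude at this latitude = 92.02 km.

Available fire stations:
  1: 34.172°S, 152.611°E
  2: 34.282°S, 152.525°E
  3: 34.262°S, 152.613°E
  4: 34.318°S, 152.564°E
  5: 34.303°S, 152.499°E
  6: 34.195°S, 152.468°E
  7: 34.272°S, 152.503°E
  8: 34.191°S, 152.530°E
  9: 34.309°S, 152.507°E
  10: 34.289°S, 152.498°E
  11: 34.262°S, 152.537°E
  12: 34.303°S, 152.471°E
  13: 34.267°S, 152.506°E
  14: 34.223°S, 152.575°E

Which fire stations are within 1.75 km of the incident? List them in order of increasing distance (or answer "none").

none

Distances from 34.249°S, 152.556°E:
1: √((0.077·111.32)² + (0.055·92.02)²) = √(73.47301 + 25.61473) = 9.954 km
2: √((-0.033·111.32)² + (-0.031·92.02)²) = √(13.49504 + 8.13744) = 4.651 km
3: √((-0.013·111.32)² + (0.057·92.02)²) = √(2.09427 + 27.51149) = 5.441 km
4: √((-0.069·111.32)² + (0.008·92.02)²) = √(58.99899 + 0.54193) = 7.716 km
5: √((-0.054·111.32)² + (-0.057·92.02)²) = √(36.13549 + 27.51149) = 7.978 km
6: √((0.054·111.32)² + (-0.088·92.02)²) = √(36.13549 + 65.57372) = 10.085 km
7: √((-0.023·111.32)² + (-0.053·92.02)²) = √(6.55544 + 23.78571) = 5.508 km
8: √((0.058·111.32)² + (-0.026·92.02)²) = √(41.68717 + 5.72415) = 6.886 km
9: √((-0.060·111.32)² + (-0.049·92.02)²) = √(44.61171 + 20.33090) = 8.059 km
10: √((-0.040·111.32)² + (-0.058·92.02)²) = √(19.82743 + 28.48528) = 6.951 km
11: √((-0.013·111.32)² + (-0.019·92.02)²) = √(2.09427 + 3.05683) = 2.270 km
12: √((-0.054·111.32)² + (-0.085·92.02)²) = √(36.13549 + 61.17899) = 9.865 km
13: √((-0.018·111.32)² + (-0.050·92.02)²) = √(4.01505 + 21.16920) = 5.018 km
14: √((0.026·111.32)² + (0.019·92.02)²) = √(8.37709 + 3.05683) = 3.381 km
Threshold 1.75 km: none within range.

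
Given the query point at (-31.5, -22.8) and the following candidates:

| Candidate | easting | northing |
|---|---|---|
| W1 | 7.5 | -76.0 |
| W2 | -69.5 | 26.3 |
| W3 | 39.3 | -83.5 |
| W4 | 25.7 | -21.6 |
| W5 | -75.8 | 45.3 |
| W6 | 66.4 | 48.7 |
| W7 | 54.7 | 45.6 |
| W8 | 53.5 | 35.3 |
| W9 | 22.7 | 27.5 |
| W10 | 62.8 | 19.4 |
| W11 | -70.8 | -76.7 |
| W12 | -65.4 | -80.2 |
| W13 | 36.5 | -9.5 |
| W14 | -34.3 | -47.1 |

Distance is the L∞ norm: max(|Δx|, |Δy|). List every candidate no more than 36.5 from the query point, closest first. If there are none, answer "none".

Distances from (-31.5, -22.8):
W1: max(|39.0|, |-53.2|) = 53.2
W2: max(|-38.0|, |49.1|) = 49.1
W3: max(|70.8|, |-60.7|) = 70.8
W4: max(|57.2|, |1.2|) = 57.2
W5: max(|-44.3|, |68.1|) = 68.1
W6: max(|97.9|, |71.5|) = 97.9
W7: max(|86.2|, |68.4|) = 86.2
W8: max(|85.0|, |58.1|) = 85.0
W9: max(|54.2|, |50.3|) = 54.2
W10: max(|94.3|, |42.2|) = 94.3
W11: max(|-39.3|, |-53.9|) = 53.9
W12: max(|-33.9|, |-57.4|) = 57.4
W13: max(|68.0|, |13.3|) = 68.0
W14: max(|-2.8|, |-24.3|) = 24.3
Threshold 36.5: W14 (24.3) is within range.

W14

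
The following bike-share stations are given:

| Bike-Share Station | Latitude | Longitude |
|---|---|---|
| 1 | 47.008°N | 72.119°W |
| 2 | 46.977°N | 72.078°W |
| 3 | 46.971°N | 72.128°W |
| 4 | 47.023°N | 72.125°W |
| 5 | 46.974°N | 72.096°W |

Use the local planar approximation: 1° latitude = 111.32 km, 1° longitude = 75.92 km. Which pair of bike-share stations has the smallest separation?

Pairwise distances:
1–2: 4.647 km
1–3: 4.175 km
1–4: 1.731 km
1–5: 4.168 km
2–3: 3.854 km
2–4: 6.241 km
2–5: 1.407 km
3–4: 5.793 km
3–5: 2.452 km
4–5: 5.882 km
Closest pair: 2–5 at 1.407 km.

2 and 5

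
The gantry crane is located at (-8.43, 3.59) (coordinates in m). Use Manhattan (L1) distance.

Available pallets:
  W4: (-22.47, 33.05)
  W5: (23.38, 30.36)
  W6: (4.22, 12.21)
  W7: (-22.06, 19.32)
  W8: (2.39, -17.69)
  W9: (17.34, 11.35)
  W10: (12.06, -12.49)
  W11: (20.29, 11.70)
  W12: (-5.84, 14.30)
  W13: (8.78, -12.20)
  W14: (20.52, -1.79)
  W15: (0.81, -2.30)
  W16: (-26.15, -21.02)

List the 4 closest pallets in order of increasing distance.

W12, W15, W6, W7

Distances from (-8.43, 3.59):
W4: 43.50 m
W5: 58.58 m
W6: 21.27 m
W7: 29.36 m
W8: 32.10 m
W9: 33.53 m
W10: 36.57 m
W11: 36.83 m
W12: 13.30 m
W13: 33.00 m
W14: 34.33 m
W15: 15.13 m
W16: 42.33 m
Sorted: W12 (13.30 m) < W15 (15.13 m) < W6 (21.27 m) < W7 (29.36 m) < W8 (32.10 m) < W13 (33.00 m) < …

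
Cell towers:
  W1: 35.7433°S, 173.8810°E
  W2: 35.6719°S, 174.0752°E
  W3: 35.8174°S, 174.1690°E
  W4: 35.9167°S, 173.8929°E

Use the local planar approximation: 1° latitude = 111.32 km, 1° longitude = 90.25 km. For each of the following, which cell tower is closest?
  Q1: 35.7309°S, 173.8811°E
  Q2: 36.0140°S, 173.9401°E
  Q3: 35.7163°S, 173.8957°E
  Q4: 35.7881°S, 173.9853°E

Q1 at 35.7309°S, 173.8811°E:
  W1: 1.3804 km
  W2: 18.7083 km
  W3: 27.7099 km
  W4: 20.7107 km
  → nearest: W1 (1.3804 km)
Q2 at 36.0140°S, 173.9401°E:
  W1: 30.6027 km
  W2: 39.9868 km
  W3: 30.0955 km
  W4: 11.6390 km
  → nearest: W4 (11.6390 km)
Q3 at 35.7163°S, 173.8957°E:
  W1: 3.2854 km
  W2: 16.9371 km
  W3: 27.1116 km
  W4: 22.3100 km
  → nearest: W1 (3.2854 km)
Q4 at 35.7881°S, 173.9853°E:
  W1: 10.6526 km
  W2: 15.2693 km
  W3: 16.8967 km
  W4: 16.5675 km
  → nearest: W1 (10.6526 km)

Q1→W1; Q2→W4; Q3→W1; Q4→W1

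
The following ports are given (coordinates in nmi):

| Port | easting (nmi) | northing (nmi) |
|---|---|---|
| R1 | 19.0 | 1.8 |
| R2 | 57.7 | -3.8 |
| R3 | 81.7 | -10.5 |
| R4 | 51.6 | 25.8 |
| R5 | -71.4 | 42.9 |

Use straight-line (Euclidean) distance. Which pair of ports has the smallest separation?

R2 and R3

Pairwise distances:
R2–R3: √((24.0)² + (-6.7)²) = √(576.000 + 44.890) = 24.9 nmi
R2–R4: √((-6.1)² + (29.6)²) = √(37.210 + 876.160) = 30.2 nmi
R1–R2: √((38.7)² + (-5.6)²) = √(1497.690 + 31.360) = 39.1 nmi
R1–R4: √((32.6)² + (24.0)²) = √(1062.760 + 576.000) = 40.5 nmi
R3–R4: √((-30.1)² + (36.3)²) = √(906.010 + 1317.690) = 47.2 nmi
R1–R3: √((62.7)² + (-12.3)²) = √(3931.290 + 151.290) = 63.9 nmi
R1–R5: √((-90.4)² + (41.1)²) = √(8172.160 + 1689.210) = 99.3 nmi
R4–R5: √((-123.0)² + (17.1)²) = √(15129.000 + 292.410) = 124.2 nmi
R2–R5: √((-129.1)² + (46.7)²) = √(16666.810 + 2180.890) = 137.3 nmi
R3–R5: √((-153.1)² + (53.4)²) = √(23439.610 + 2851.560) = 162.1 nmi
Closest pair: R2–R3 at 24.9 nmi.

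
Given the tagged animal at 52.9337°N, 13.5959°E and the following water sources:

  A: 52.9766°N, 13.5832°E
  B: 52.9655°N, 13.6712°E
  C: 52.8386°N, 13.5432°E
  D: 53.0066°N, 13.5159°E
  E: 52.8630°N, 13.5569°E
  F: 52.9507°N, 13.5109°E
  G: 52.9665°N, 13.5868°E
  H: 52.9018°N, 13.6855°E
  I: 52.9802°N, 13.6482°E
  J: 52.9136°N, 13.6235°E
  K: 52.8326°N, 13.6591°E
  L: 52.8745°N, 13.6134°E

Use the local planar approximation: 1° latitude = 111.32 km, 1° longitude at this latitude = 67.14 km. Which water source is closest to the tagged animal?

Distances from 52.9337°N, 13.5959°E:
A: 4.8512 km
B: 6.1718 km
C: 11.1622 km
D: 9.7317 km
E: 8.2945 km
F: 6.0125 km
G: 3.7021 km
H: 6.9857 km
I: 6.2550 km
J: 2.9052 km
K: 12.0278 km
L: 6.6941 km
Minimum: J at 2.9052 km.

J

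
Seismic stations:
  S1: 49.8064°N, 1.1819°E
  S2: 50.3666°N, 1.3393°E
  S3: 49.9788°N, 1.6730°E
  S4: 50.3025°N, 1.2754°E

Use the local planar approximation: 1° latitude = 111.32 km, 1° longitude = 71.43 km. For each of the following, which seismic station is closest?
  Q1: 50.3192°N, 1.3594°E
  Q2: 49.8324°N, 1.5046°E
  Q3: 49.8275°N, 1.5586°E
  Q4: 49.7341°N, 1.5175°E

Q1 at 50.3192°N, 1.3594°E:
  S1: √((-0.5128·111.32)² + (-0.1775·71.43)²) = √(3258.685351 + 160.752603) = 58.4760 km
  S2: √((0.0474·111.32)² + (-0.0201·71.43)²) = √(27.842170 + 2.061358) = 5.4684 km
  S3: √((-0.3404·111.32)² + (0.3136·71.43)²) = √(1435.904307 + 501.780071) = 44.0191 km
  S4: √((-0.0167·111.32)² + (-0.0840·71.43)²) = √(3.456045 + 36.001440) = 6.2815 km
  → nearest: S2 (5.4684 km)
Q2 at 49.8324°N, 1.5046°E:
  S1: √((-0.0260·111.32)² + (-0.3227·71.43)²) = √(8.377088 + 531.323752) = 23.2315 km
  S2: √((0.5342·111.32)² + (-0.1653·71.43)²) = √(3536.341216 + 139.414199) = 60.6280 km
  S3: √((0.1464·111.32)² + (0.1684·71.43)²) = √(265.600292 + 144.692318) = 20.2557 km
  S4: √((0.4701·111.32)² + (-0.2292·71.43)²) = √(2738.589241 + 268.034395) = 54.8327 km
  → nearest: S3 (20.2557 km)
Q3 at 49.8275°N, 1.5586°E:
  S1: √((-0.0211·111.32)² + (-0.3767·71.43)²) = √(5.517106 + 724.023297) = 27.0100 km
  S2: √((0.5391·111.32)² + (-0.2193·71.43)²) = √(3601.513599 + 245.379662) = 62.0233 km
  S3: √((0.1513·111.32)² + (0.1144·71.43)²) = √(283.677082 + 66.774916) = 18.7204 km
  S4: √((0.4750·111.32)² + (-0.2832·71.43)²) = √(2795.977129 + 409.211470) = 56.6144 km
  → nearest: S3 (18.7204 km)
Q4 at 49.7341°N, 1.5175°E:
  S1: √((0.0723·111.32)² + (-0.3356·71.43)²) = √(64.777322 + 574.652373) = 25.2869 km
  S2: √((0.6325·111.32)² + (-0.1782·71.43)²) = √(4957.554018 + 162.023011) = 71.5512 km
  S3: √((0.2447·111.32)² + (0.1555·71.43)²) = √(742.017818 + 123.373557) = 29.4175 km
  S4: √((0.5684·111.32)² + (-0.2421·71.43)²) = √(4003.635522 + 299.054870) = 65.5949 km
  → nearest: S1 (25.2869 km)

Q1→S2; Q2→S3; Q3→S3; Q4→S1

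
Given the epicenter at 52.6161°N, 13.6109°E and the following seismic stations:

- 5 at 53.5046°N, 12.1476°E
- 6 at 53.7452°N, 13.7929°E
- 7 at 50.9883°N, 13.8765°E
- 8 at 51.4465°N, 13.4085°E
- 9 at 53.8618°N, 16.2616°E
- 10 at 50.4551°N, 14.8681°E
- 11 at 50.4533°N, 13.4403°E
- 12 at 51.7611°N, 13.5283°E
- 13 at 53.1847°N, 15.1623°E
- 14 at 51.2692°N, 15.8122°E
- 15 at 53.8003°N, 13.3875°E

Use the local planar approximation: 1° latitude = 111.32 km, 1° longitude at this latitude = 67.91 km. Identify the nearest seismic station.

Distances from 52.6161°N, 13.6109°E:
5: √((0.8885·111.32)² + (-1.4633·67.91)²) = √(9782.756857 + 9874.934102) = 140.2059 km
6: √((1.1291·111.32)² + (0.1820·67.91)²) = √(15798.331051 + 152.760207) = 126.2976 km
7: √((-1.6278·111.32)² + (0.2656·67.91)²) = √(32835.866675 + 325.329617) = 182.1022 km
8: √((-1.1696·111.32)² + (-0.2024·67.91)²) = √(16952.006669 + 188.924585) = 130.9234 km
9: √((1.2457·111.32)² + (2.6507·67.91)²) = √(19229.736100 + 32403.253402) = 227.2289 km
10: √((-2.1610·111.32)² + (1.2572·67.91)²) = √(57870.326029 + 7289.138556) = 255.2635 km
11: √((-2.1628·111.32)² + (-0.1706·67.91)²) = √(57966.772090 + 134.222559) = 241.0415 km
12: √((-0.8550·111.32)² + (-0.0826·67.91)²) = √(9058.965898 + 31.464987) = 95.3438 km
13: √((0.5686·111.32)² + (1.5514·67.91)²) = √(4006.453495 + 11099.796973) = 122.9075 km
14: √((-1.3469·111.32)² + (2.2013·67.91)²) = √(22481.076381 + 22347.344711) = 211.7272 km
15: √((1.1842·111.32)² + (-0.2234·67.91)²) = √(17377.868591 + 230.162093) = 132.6953 km
Minimum: 12 at 95.3438 km.

12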